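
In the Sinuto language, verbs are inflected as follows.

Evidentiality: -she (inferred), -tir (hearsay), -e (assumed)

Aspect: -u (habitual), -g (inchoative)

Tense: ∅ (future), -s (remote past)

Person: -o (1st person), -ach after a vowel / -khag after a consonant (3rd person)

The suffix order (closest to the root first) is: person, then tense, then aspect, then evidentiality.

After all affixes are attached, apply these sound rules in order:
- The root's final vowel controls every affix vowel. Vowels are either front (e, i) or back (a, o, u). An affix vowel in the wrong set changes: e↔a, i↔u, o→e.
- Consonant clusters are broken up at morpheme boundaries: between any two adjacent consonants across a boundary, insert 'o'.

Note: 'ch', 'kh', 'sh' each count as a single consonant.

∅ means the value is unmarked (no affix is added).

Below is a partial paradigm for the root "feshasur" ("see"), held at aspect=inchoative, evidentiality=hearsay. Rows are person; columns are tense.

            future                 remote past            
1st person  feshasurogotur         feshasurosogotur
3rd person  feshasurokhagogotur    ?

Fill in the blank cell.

Attach person 3rd person -khag (after consonant 'r') → feshasurkhag.
Attach tense remote past -s → feshasurkhags.
Attach aspect inchoative -g → feshasurkhagsg.
Attach evidentiality hearsay -tir → feshasurkhagsgtir.
Apply vowel harmony: feshasurkhagsgtir → feshasurkhagsgtur.
Apply epenthesis: feshasurkhagsgtur → feshasurokhagosogotur.

feshasurokhagosogotur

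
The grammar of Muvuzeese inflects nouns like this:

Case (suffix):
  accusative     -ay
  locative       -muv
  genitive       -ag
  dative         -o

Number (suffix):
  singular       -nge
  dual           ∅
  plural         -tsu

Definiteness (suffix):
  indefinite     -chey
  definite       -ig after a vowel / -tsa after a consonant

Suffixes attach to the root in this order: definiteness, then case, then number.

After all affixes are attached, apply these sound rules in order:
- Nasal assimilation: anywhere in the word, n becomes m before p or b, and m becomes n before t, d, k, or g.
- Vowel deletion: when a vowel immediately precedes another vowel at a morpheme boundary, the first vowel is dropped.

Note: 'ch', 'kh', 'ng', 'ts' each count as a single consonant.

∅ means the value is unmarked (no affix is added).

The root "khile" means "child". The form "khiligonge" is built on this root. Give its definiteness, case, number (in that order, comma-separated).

definite, dative, singular

Segment: khile-ig-o-nge.
definiteness: -ig/tsa → definite.
case: -o → dative.
number: -nge → singular.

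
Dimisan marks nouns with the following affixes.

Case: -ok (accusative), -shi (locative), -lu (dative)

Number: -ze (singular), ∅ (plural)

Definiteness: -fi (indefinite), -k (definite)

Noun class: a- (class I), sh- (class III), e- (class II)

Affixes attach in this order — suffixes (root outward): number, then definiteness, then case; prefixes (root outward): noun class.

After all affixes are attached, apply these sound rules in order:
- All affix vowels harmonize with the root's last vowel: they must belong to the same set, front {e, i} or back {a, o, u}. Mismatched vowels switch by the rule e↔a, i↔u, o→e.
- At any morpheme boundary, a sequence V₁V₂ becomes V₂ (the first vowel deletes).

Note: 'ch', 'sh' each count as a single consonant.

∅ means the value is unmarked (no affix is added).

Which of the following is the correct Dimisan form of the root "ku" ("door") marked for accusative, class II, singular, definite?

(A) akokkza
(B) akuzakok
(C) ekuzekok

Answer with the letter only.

Attach noun class class II e- → eku.
Attach number singular -ze → ekuze.
Attach definiteness definite -k → ekuzek.
Attach case accusative -ok → ekuzekok.
Apply vowel harmony: ekuzekok → akuzakok.
Vowel deletion: no change.
So the correct form is akuzakok, option (B).
(C) ekuzekok is wrong: it fails to apply the sound rule(s).
(A) akokkza is wrong: it has the affixes in the wrong order.

B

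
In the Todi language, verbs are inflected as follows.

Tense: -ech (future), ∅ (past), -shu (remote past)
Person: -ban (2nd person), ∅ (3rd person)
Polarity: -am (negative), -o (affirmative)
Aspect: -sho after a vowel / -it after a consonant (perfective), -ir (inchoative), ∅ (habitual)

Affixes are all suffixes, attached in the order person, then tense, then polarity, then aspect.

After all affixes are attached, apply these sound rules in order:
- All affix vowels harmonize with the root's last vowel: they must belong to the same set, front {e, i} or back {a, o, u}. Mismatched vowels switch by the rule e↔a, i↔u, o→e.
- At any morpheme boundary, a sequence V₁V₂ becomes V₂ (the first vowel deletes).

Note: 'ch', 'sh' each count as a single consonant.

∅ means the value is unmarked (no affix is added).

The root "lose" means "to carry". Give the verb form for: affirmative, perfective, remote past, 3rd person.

losesheshe

person = 3rd person: zero marking, form stays lose.
Attach tense remote past -shu → loseshu.
Attach polarity affirmative -o → loseshuo.
Attach aspect perfective -sho (after vowel 'o') → loseshuosho.
Apply vowel harmony: loseshuosho → loseshieshe.
Apply vowel deletion: loseshieshe → losesheshe.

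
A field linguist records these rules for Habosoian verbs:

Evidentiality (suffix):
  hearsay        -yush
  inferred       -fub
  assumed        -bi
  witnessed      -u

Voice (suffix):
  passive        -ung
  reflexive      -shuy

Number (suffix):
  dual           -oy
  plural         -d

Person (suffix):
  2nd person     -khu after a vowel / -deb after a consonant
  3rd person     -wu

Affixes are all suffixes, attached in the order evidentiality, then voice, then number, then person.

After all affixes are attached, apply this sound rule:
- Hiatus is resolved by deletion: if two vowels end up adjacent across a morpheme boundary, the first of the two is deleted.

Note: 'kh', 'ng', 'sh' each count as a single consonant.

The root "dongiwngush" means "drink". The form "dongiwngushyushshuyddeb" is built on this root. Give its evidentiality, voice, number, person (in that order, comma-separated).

hearsay, reflexive, plural, 2nd person

Segment: dongiwngush-yush-shuy-d-deb.
evidentiality: -yush → hearsay.
voice: -shuy → reflexive.
number: -d → plural.
person: -khu/deb → 2nd person.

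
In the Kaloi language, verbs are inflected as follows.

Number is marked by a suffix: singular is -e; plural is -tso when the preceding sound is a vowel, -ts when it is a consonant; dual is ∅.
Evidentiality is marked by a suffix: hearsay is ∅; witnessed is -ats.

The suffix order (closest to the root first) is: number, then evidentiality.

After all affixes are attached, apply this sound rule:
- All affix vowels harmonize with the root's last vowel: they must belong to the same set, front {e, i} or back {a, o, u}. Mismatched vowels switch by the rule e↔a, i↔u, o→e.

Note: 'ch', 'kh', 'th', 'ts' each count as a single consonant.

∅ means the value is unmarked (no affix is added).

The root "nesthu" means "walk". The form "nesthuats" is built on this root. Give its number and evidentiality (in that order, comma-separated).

dual, witnessed

Segment: nesthu-ats.
number: ∅ → dual.
evidentiality: -ats → witnessed.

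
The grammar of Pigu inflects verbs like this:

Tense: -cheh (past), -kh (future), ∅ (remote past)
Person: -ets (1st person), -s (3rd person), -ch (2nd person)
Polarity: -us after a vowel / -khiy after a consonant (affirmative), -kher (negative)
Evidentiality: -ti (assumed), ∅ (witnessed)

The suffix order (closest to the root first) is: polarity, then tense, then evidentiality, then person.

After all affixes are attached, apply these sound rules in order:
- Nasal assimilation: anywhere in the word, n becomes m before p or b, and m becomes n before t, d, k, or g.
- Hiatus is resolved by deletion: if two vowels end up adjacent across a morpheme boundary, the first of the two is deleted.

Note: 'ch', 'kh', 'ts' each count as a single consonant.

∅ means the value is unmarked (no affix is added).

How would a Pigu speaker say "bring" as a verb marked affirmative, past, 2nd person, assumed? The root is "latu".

Attach polarity affirmative -us (after vowel 'u') → latuus.
Attach tense past -cheh → latuuscheh.
Attach evidentiality assumed -ti → latuuschehti.
Attach person 2nd person -ch → latuuschehtich.
Nasal assimilation: no change.
Apply vowel deletion: latuuschehtich → latuschehtich.

latuschehtich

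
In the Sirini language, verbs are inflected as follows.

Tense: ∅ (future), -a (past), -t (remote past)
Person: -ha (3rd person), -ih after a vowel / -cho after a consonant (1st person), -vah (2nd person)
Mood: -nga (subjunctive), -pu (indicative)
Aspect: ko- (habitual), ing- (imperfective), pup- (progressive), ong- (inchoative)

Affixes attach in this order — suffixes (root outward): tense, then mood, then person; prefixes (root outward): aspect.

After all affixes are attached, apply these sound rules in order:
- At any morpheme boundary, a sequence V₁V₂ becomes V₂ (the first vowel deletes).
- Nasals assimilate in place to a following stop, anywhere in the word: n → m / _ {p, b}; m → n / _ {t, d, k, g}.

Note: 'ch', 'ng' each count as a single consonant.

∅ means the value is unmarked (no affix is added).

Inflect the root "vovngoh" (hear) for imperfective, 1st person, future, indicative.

ingvovngohpih

tense = future: zero marking, form stays vovngoh.
Attach mood indicative -pu → vovngohpu.
Attach person 1st person -ih (after vowel 'u') → vovngohpuih.
Attach aspect imperfective ing- → ingvovngohpuih.
Apply vowel deletion: ingvovngohpuih → ingvovngohpih.
Nasal assimilation: no change.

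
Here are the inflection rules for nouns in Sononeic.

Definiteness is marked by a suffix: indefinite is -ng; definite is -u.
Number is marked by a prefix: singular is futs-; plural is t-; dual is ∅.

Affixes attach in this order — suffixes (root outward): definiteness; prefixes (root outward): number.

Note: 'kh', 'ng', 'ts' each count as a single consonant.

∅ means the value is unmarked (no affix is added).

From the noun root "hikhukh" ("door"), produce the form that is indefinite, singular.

Attach number singular futs- → futshikhukh.
Attach definiteness indefinite -ng → futshikhukhng.

futshikhukhng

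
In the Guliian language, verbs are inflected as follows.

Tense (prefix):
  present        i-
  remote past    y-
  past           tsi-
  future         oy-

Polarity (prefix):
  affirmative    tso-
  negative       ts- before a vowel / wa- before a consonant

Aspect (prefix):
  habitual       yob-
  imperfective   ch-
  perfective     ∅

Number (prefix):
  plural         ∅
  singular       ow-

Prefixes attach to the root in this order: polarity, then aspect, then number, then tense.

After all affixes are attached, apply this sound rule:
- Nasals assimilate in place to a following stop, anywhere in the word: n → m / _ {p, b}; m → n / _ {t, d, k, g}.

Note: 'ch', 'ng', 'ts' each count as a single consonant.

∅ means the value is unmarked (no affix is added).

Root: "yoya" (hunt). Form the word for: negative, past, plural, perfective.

tsiwayoya

Attach polarity negative wa- (before consonant 'y') → wayoya.
aspect = perfective: zero marking, form stays wayoya.
number = plural: zero marking, form stays wayoya.
Attach tense past tsi- → tsiwayoya.
Nasal assimilation: no change.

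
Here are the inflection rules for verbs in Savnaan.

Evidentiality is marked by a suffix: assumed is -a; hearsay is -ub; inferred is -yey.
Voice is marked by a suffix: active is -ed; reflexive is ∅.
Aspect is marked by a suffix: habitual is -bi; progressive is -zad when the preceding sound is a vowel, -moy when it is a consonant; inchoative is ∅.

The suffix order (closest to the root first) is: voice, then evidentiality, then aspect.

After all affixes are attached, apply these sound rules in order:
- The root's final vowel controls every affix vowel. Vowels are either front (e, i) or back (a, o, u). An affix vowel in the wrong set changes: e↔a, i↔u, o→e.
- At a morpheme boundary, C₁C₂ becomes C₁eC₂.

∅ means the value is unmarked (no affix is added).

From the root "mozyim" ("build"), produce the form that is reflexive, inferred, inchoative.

voice = reflexive: zero marking, form stays mozyim.
Attach evidentiality inferred -yey → mozyimyey.
aspect = inchoative: zero marking, form stays mozyimyey.
Vowel harmony: no change.
Apply epenthesis: mozyimyey → mozyimeyey.

mozyimeyey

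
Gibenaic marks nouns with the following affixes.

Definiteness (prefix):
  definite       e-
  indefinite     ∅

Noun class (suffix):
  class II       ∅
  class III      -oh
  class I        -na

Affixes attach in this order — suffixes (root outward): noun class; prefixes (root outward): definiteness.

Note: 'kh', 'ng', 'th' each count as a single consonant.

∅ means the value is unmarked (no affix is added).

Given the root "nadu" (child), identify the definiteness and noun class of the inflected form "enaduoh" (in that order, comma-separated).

definite, class III

Segment: e-nadu-oh.
definiteness: e- → definite.
noun class: -oh → class III.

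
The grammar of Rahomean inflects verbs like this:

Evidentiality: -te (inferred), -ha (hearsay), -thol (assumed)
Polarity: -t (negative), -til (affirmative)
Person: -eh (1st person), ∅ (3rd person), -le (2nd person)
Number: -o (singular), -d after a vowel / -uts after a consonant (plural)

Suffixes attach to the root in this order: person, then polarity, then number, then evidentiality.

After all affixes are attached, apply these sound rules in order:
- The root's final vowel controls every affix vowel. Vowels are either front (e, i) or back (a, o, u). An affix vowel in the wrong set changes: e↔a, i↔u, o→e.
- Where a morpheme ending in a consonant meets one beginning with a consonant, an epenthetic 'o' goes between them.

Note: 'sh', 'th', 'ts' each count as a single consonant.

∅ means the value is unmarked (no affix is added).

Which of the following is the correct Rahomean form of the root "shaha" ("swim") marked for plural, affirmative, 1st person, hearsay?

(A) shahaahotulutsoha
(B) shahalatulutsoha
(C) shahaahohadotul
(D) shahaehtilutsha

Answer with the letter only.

Attach person 1st person -eh → shahaeh.
Attach polarity affirmative -til → shahaehtil.
Attach number plural -uts (after consonant 'l') → shahaehtiluts.
Attach evidentiality hearsay -ha → shahaehtilutsha.
Apply vowel harmony: shahaehtilutsha → shahaahtulutsha.
Apply epenthesis: shahaahtulutsha → shahaahotulutsoha.
So the correct form is shahaahotulutsoha, option (A).
(B) shahalatulutsoha is wrong: it uses 2nd person instead of 1st person for person.
(D) shahaehtilutsha is wrong: it fails to apply the sound rule(s).
(C) shahaahohadotul is wrong: it has the affixes in the wrong order.

A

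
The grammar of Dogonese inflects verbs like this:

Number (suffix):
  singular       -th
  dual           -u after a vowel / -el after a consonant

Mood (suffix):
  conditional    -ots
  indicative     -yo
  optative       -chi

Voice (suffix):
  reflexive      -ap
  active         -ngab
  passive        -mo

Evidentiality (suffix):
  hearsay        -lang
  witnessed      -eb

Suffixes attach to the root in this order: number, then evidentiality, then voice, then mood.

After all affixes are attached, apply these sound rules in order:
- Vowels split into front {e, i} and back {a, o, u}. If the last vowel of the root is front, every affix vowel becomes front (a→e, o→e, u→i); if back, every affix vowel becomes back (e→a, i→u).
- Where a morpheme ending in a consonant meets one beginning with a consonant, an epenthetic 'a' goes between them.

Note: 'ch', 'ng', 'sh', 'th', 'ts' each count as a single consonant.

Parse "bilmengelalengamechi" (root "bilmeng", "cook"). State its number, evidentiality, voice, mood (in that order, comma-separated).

Segment: bilmeng-el-lang-mo-chi.
number: -u/el → dual.
evidentiality: -lang → hearsay.
voice: -mo → passive.
mood: -chi → optative.

dual, hearsay, passive, optative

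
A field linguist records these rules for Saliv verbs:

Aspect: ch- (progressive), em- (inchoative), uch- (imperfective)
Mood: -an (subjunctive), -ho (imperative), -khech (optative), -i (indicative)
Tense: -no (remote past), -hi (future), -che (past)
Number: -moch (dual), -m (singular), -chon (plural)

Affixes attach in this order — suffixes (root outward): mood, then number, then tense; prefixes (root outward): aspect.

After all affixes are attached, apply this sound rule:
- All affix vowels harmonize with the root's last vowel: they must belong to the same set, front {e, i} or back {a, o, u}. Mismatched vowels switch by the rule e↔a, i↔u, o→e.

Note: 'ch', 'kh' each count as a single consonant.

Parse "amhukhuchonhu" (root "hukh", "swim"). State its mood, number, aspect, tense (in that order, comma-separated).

indicative, plural, inchoative, future

Segment: em-hukh-i-chon-hi.
mood: -i → indicative.
number: -chon → plural.
aspect: em- → inchoative.
tense: -hi → future.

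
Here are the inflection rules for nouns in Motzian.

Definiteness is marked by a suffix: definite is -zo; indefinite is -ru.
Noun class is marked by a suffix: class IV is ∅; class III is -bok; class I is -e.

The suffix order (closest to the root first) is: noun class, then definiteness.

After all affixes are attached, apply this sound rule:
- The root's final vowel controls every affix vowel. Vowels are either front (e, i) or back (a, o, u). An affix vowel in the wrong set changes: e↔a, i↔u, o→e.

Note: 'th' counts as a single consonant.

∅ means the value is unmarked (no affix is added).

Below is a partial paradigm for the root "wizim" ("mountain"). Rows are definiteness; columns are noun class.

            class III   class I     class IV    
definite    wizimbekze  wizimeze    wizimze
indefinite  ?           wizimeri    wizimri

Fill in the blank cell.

Attach noun class class III -bok → wizimbok.
Attach definiteness indefinite -ru → wizimbokru.
Apply vowel harmony: wizimbokru → wizimbekri.

wizimbekri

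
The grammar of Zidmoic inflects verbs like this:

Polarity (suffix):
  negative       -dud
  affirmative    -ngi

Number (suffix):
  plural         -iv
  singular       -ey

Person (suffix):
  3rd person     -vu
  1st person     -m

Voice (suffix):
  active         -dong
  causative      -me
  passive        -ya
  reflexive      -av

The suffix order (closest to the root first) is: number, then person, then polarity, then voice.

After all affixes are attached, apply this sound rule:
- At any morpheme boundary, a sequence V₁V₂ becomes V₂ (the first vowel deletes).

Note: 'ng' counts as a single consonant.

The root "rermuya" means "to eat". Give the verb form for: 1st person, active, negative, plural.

rermuyivmduddong

Attach number plural -iv → rermuyaiv.
Attach person 1st person -m → rermuyaivm.
Attach polarity negative -dud → rermuyaivmdud.
Attach voice active -dong → rermuyaivmduddong.
Apply vowel deletion: rermuyaivmduddong → rermuyivmduddong.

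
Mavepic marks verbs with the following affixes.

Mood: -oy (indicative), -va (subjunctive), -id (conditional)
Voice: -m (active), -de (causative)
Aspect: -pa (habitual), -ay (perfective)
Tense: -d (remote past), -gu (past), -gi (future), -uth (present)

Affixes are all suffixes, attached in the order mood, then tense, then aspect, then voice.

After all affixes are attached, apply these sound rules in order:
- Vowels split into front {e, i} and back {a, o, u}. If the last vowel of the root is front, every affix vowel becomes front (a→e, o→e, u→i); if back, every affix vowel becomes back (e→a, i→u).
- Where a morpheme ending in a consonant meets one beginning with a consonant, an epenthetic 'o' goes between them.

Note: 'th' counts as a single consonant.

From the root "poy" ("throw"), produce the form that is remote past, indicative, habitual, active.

Attach mood indicative -oy → poyoy.
Attach tense remote past -d → poyoyd.
Attach aspect habitual -pa → poyoydpa.
Attach voice active -m → poyoydpam.
Vowel harmony: no change.
Apply epenthesis: poyoydpam → poyoyodopam.

poyoyodopam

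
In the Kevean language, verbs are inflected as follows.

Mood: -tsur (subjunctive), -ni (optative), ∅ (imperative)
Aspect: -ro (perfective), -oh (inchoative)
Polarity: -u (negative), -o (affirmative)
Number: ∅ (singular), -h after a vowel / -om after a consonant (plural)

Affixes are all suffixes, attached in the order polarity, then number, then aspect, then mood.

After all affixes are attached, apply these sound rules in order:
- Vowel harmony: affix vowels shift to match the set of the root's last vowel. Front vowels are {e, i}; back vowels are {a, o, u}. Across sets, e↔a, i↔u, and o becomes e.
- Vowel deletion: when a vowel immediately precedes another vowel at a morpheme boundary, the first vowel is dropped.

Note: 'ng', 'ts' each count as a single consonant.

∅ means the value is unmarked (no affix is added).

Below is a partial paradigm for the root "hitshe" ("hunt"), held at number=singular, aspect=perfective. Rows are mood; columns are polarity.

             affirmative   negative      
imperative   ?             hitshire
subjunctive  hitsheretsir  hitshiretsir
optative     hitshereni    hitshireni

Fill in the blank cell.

Attach polarity affirmative -o → hitsheo.
number = singular: zero marking, form stays hitsheo.
Attach aspect perfective -ro → hitsheoro.
mood = imperative: zero marking, form stays hitsheoro.
Apply vowel harmony: hitsheoro → hitsheere.
Apply vowel deletion: hitsheere → hitshere.

hitshere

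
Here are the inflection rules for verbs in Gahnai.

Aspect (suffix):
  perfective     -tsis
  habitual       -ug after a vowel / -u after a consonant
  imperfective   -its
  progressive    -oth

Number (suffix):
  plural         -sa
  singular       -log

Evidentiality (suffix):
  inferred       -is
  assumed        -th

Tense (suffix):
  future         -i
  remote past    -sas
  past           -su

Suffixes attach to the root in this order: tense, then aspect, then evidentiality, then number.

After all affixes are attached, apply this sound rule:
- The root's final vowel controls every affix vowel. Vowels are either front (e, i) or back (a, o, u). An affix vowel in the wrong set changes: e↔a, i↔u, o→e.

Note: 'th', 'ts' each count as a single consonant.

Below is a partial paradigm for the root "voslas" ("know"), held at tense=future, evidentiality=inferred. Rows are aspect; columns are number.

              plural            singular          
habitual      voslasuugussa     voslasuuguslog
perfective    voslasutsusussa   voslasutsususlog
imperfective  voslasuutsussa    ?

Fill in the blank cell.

Attach tense future -i → voslasi.
Attach aspect imperfective -its → voslasiits.
Attach evidentiality inferred -is → voslasiitsis.
Attach number singular -log → voslasiitsislog.
Apply vowel harmony: voslasiitsislog → voslasuutsuslog.

voslasuutsuslog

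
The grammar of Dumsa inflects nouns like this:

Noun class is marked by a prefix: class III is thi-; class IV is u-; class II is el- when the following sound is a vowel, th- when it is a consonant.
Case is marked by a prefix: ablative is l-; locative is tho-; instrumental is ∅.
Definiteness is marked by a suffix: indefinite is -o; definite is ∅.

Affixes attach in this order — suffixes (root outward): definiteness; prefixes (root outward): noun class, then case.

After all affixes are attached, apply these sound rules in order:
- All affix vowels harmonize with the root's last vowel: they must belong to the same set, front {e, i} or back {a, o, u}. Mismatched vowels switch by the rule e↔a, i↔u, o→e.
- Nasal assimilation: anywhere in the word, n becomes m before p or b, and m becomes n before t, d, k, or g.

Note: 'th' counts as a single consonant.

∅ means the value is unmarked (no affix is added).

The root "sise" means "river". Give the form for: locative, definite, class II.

thethsise

definiteness = definite: zero marking, form stays sise.
Attach noun class class II th- (before consonant 's') → thsise.
Attach case locative tho- → thothsise.
Apply vowel harmony: thothsise → thethsise.
Nasal assimilation: no change.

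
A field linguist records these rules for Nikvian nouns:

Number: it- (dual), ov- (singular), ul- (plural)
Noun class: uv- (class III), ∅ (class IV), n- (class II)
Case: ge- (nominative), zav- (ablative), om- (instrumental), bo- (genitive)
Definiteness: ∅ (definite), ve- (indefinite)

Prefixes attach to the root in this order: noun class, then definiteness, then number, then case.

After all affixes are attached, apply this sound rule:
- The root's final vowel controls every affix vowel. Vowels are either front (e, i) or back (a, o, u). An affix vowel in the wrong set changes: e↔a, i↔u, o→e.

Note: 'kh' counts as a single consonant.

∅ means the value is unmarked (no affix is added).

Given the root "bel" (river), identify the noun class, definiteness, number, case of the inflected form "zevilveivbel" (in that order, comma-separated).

class III, indefinite, plural, ablative

Segment: zav-ul-ve-uv-bel.
noun class: uv- → class III.
definiteness: ve- → indefinite.
number: ul- → plural.
case: zav- → ablative.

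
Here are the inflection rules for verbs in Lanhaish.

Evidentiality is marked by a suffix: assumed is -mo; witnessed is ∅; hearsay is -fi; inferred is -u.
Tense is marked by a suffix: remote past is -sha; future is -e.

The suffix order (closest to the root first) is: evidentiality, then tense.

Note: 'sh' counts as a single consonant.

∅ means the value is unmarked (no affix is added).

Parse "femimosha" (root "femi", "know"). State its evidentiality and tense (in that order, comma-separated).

Segment: femi-mo-sha.
evidentiality: -mo → assumed.
tense: -sha → remote past.

assumed, remote past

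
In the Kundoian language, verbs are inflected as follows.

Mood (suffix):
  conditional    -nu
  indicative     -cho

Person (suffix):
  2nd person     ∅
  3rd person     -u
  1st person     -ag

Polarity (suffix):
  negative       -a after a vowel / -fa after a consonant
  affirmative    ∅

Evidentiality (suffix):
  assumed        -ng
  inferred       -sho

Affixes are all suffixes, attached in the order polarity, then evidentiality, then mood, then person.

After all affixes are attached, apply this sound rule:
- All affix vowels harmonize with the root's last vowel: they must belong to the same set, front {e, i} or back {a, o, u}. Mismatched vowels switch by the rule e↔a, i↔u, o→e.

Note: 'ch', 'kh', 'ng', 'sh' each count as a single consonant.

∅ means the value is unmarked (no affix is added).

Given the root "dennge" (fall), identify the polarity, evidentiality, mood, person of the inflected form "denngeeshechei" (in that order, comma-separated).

negative, inferred, indicative, 3rd person

Segment: dennge-a-sho-cho-u.
polarity: -a/fa → negative.
evidentiality: -sho → inferred.
mood: -cho → indicative.
person: -u → 3rd person.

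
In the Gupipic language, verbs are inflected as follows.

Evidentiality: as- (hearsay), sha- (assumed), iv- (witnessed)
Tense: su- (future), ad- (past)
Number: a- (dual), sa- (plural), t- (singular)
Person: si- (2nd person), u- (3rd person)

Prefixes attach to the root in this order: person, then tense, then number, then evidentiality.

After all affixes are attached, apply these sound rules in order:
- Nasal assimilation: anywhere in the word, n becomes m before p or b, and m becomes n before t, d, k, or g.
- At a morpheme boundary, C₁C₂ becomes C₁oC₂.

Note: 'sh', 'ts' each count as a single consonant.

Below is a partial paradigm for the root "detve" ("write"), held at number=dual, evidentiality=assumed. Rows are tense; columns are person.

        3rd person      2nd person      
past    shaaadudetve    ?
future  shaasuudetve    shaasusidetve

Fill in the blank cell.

Attach person 2nd person si- → sidetve.
Attach tense past ad- → adsidetve.
Attach number dual a- → aadsidetve.
Attach evidentiality assumed sha- → shaaadsidetve.
Nasal assimilation: no change.
Apply epenthesis: shaaadsidetve → shaaadosidetve.

shaaadosidetve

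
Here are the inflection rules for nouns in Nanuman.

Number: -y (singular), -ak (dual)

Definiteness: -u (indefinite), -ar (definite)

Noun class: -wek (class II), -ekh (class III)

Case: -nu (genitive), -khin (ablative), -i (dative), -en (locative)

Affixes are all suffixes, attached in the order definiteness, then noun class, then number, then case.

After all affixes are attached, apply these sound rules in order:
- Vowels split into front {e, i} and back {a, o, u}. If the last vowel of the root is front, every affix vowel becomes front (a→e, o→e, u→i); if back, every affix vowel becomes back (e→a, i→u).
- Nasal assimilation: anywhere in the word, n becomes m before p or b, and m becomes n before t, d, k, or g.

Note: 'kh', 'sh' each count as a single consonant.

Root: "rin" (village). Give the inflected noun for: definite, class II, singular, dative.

Attach definiteness definite -ar → rinar.
Attach noun class class II -wek → rinarwek.
Attach number singular -y → rinarweky.
Attach case dative -i → rinarwekyi.
Apply vowel harmony: rinarwekyi → rinerwekyi.
Nasal assimilation: no change.

rinerwekyi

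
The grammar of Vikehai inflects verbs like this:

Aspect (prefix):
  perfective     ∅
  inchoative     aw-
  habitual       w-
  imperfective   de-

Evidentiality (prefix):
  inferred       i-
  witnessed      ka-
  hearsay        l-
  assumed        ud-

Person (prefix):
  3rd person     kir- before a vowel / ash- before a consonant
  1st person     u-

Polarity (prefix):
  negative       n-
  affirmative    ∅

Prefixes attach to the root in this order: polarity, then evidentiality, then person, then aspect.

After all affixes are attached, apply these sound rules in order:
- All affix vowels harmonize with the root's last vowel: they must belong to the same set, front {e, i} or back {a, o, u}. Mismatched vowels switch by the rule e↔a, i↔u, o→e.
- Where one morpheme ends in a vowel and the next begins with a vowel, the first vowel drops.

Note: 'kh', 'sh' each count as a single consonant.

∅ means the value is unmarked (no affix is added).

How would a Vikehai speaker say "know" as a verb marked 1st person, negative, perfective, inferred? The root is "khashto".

Attach polarity negative n- → nkhashto.
Attach evidentiality inferred i- → inkhashto.
Attach person 1st person u- → uinkhashto.
aspect = perfective: zero marking, form stays uinkhashto.
Apply vowel harmony: uinkhashto → uunkhashto.
Apply vowel deletion: uunkhashto → unkhashto.

unkhashto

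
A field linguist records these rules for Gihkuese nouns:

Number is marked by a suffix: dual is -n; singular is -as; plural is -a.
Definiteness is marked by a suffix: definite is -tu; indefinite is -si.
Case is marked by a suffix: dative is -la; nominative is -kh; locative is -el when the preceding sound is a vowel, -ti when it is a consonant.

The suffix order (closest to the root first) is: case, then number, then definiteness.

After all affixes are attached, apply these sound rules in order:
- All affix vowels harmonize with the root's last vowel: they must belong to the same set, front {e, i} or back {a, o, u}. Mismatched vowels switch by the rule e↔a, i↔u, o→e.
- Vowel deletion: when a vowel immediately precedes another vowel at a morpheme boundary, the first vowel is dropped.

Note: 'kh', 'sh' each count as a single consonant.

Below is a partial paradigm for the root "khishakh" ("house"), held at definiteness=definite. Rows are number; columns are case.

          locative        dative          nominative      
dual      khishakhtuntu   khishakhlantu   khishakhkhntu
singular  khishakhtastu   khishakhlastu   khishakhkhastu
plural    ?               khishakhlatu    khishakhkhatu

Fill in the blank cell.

Attach case locative -ti (after consonant 'kh') → khishakhti.
Attach number plural -a → khishakhtia.
Attach definiteness definite -tu → khishakhtiatu.
Apply vowel harmony: khishakhtiatu → khishakhtuatu.
Apply vowel deletion: khishakhtuatu → khishakhtatu.

khishakhtatu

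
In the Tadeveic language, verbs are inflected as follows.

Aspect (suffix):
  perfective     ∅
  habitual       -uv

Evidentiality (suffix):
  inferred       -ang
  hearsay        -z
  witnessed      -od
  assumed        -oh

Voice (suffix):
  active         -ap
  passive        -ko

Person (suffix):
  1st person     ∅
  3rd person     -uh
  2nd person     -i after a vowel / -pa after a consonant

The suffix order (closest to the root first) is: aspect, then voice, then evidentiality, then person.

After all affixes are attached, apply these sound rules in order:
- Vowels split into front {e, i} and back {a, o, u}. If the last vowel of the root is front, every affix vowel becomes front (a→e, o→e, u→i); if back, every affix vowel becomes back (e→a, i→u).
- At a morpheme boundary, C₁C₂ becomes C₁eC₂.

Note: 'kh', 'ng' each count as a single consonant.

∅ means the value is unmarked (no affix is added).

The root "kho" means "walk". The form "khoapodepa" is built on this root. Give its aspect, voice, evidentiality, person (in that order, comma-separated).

perfective, active, witnessed, 2nd person

Segment: kho-ap-od-pa.
aspect: ∅ → perfective.
voice: -ap → active.
evidentiality: -od → witnessed.
person: -i/pa → 2nd person.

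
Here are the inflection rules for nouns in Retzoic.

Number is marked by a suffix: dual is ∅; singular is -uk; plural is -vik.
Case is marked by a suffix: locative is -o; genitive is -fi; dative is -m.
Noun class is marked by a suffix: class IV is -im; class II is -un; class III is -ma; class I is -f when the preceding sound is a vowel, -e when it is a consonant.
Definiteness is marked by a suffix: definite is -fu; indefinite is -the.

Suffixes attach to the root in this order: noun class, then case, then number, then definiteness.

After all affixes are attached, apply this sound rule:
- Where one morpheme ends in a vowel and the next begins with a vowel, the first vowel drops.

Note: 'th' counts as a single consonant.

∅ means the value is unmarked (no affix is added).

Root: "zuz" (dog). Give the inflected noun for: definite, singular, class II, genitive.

Attach noun class class II -un → zuzun.
Attach case genitive -fi → zuzunfi.
Attach number singular -uk → zuzunfiuk.
Attach definiteness definite -fu → zuzunfiukfu.
Apply vowel deletion: zuzunfiukfu → zuzunfukfu.

zuzunfukfu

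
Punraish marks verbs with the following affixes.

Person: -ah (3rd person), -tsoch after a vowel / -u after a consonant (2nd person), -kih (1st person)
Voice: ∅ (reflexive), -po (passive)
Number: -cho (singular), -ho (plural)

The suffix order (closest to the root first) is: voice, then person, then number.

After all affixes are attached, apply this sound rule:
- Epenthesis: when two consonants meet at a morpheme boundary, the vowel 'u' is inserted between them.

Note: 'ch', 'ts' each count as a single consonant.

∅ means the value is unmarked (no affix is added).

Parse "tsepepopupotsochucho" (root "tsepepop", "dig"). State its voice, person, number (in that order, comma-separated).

passive, 2nd person, singular

Segment: tsepepop-po-tsoch-cho.
voice: -po → passive.
person: -tsoch/u → 2nd person.
number: -cho → singular.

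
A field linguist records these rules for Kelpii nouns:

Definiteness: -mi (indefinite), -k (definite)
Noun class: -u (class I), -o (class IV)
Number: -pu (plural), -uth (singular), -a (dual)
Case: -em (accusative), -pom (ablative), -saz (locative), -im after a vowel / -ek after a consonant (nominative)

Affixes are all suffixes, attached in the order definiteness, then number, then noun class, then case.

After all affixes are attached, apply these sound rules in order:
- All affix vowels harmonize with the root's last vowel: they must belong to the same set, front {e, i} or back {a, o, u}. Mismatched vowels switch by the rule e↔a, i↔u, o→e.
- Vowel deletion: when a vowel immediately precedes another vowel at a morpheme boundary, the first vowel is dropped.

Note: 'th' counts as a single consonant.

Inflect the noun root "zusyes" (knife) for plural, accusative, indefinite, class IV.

zusyesmipem

Attach definiteness indefinite -mi → zusyesmi.
Attach number plural -pu → zusyesmipu.
Attach noun class class IV -o → zusyesmipuo.
Attach case accusative -em → zusyesmipuoem.
Apply vowel harmony: zusyesmipuoem → zusyesmipieem.
Apply vowel deletion: zusyesmipieem → zusyesmipem.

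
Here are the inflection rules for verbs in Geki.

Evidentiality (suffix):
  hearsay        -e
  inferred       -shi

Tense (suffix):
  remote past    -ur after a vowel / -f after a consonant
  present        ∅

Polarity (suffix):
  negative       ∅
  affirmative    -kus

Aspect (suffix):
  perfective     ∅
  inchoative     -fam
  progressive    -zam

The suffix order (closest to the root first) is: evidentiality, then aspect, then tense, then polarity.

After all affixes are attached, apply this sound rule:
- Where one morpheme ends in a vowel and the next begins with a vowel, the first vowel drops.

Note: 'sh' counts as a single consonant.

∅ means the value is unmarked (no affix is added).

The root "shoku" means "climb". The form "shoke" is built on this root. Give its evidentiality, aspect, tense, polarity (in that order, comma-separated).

hearsay, perfective, present, negative

Segment: shoku-e.
evidentiality: -e → hearsay.
aspect: ∅ → perfective.
tense: ∅ → present.
polarity: ∅ → negative.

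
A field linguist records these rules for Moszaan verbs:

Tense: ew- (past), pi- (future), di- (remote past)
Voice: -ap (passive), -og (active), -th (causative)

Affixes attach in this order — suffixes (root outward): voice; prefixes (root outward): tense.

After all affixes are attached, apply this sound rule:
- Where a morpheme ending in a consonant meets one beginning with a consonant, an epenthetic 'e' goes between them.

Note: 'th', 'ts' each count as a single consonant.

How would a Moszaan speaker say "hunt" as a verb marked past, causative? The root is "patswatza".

ewepatswatzath

Attach voice causative -th → patswatzath.
Attach tense past ew- → ewpatswatzath.
Apply epenthesis: ewpatswatzath → ewepatswatzath.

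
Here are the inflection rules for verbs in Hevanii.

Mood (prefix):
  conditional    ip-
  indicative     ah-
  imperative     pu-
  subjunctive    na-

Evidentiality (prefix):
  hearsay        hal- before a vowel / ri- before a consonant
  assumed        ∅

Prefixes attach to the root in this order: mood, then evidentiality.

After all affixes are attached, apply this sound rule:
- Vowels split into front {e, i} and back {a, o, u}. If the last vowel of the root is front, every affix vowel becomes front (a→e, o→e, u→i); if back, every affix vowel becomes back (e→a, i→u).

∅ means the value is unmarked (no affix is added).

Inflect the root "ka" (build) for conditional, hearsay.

halupka

Attach mood conditional ip- → ipka.
Attach evidentiality hearsay hal- (before vowel 'i') → halipka.
Apply vowel harmony: halipka → halupka.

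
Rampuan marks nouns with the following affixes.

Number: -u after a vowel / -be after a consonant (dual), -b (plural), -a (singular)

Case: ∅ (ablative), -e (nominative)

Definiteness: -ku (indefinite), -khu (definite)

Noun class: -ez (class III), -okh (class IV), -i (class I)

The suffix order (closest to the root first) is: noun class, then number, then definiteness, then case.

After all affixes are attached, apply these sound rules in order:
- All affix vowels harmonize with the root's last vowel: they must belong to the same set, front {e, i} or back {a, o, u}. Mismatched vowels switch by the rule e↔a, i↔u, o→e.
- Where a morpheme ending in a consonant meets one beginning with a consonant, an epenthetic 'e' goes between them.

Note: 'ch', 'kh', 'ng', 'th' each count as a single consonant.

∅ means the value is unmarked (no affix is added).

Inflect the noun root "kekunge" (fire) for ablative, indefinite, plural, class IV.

Attach noun class class IV -okh → kekungeokh.
Attach number plural -b → kekungeokhb.
Attach definiteness indefinite -ku → kekungeokhbku.
case = ablative: zero marking, form stays kekungeokhbku.
Apply vowel harmony: kekungeokhbku → kekungeekhbki.
Apply epenthesis: kekungeekhbki → kekungeekhebeki.

kekungeekhebeki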